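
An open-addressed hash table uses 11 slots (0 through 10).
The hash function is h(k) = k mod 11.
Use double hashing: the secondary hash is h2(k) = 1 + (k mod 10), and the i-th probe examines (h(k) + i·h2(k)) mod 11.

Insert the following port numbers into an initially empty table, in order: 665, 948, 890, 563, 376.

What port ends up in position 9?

665: h=5 => slot 5
948: h=2 => slot 2
890: h=10 => slot 10
563: h=2, h2=4, probe 2,6 => slot 6
376: h=2, h2=7, probe 2,9 => slot 9
Table: [∅, ∅, 948, ∅, ∅, 665, 563, ∅, ∅, 376, 890]

376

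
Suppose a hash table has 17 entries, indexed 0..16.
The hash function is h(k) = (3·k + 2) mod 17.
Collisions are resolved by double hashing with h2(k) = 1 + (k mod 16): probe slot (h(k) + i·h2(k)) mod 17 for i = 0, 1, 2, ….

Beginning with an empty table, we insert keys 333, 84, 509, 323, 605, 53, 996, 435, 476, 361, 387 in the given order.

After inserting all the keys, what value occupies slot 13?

333: h=15 → slot 15
84: h=16 → slot 16
509: h=16, h2=14, probe 16,13 → slot 13
323: h=2 → slot 2
605: h=15, h2=14, probe 15,12 → slot 12
53: h=8 → slot 8
996: h=15, h2=5, probe 15,3 → slot 3
435: h=15, h2=4, probe 15,2,6 → slot 6
476: h=2, h2=13, probe 2,15,11 → slot 11
361: h=14 → slot 14
387: h=7 → slot 7
Table: [., ., 323, 996, ., ., 435, 387, 53, ., ., 476, 605, 509, 361, 333, 84]

509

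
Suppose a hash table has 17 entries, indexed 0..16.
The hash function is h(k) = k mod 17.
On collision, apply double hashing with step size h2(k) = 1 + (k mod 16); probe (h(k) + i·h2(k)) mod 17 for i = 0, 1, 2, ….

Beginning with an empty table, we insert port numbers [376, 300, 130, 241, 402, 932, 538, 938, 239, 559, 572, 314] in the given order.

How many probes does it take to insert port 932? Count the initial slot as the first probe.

Insert 376: h=2, slot 2 empty => index 2.
Insert 300: h=11, slot 11 empty => index 11.
Insert 130: h=11, h2=3, slot 11 occupied => index 14.
Insert 241: h=3, slot 3 empty => index 3.
Insert 402: h=11, h2=3, slots 11,14 occupied => index 0.
Insert 932: h=14, h2=5, slots 14,2 occupied => index 7.
Insert 538: h=11, h2=11, slot 11 occupied => index 5.
Insert 938: h=3, h2=11, slots 3,14 occupied => index 8.
Insert 239: h=1, slot 1 empty => index 1.
Insert 559: h=15, slot 15 empty => index 15.
Insert 572: h=11, h2=13, slots 11,7,3 occupied => index 16.
Insert 314: h=8, h2=11, slots 8,2 occupied => index 13.
Table: [402, 239, 376, 241, ., 538, ., 932, 938, ., ., 300, ., 314, 130, 559, 572]

3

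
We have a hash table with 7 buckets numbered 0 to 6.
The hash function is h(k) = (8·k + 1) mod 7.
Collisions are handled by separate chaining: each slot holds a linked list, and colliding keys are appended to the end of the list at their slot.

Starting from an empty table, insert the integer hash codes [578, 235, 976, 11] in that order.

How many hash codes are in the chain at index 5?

Insert 578: h=5, bucket 5 empty → new chain.
Insert 235: h=5, bucket 5 nonempty → append to chain.
Insert 976: h=4, bucket 4 empty → new chain.
Insert 11: h=5, bucket 5 nonempty → append to chain.
Final buckets:
0: _
1: _
2: _
3: _
4: 976
5: 578 -> 235 -> 11
6: _

3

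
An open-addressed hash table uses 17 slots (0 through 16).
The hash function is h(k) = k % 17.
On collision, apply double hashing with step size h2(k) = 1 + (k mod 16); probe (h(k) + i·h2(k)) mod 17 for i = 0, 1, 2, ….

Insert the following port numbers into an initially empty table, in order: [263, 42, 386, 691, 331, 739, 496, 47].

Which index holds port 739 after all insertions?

16

Insert 263: h=8, slot 8 empty → index 8.
Insert 42: h=8, h2=11, slot 8 occupied → index 2.
Insert 386: h=12, slot 12 empty → index 12.
Insert 691: h=11, slot 11 empty → index 11.
Insert 331: h=8, h2=12, slot 8 occupied → index 3.
Insert 739: h=8, h2=4, slots 8,12 occupied → index 16.
Insert 496: h=3, h2=1, slot 3 occupied → index 4.
Insert 47: h=13, slot 13 empty → index 13.
Table: [—, —, 42, 331, 496, —, —, —, 263, —, —, 691, 386, 47, —, —, 739]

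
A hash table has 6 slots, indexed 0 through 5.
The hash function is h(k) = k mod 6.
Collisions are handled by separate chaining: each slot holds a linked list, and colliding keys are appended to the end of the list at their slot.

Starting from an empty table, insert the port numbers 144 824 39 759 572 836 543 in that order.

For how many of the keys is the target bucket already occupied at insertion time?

4

Insert 144: h=0, bucket 0 empty → new chain.
Insert 824: h=2, bucket 2 empty → new chain.
Insert 39: h=3, bucket 3 empty → new chain.
Insert 759: h=3, bucket 3 nonempty → append to chain.
Insert 572: h=2, bucket 2 nonempty → append to chain.
Insert 836: h=2, bucket 2 nonempty → append to chain.
Insert 543: h=3, bucket 3 nonempty → append to chain.
Final buckets:
0: 144
1: —
2: 824 -> 572 -> 836
3: 39 -> 759 -> 543
4: —
5: —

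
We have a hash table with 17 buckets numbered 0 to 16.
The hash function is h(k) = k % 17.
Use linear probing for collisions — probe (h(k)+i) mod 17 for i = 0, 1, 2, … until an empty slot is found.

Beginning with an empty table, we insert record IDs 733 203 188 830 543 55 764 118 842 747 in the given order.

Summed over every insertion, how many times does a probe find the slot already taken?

18

733: h=2 → slot 2
203: h=16 → slot 16
188: h=1 → slot 1
830: h=14 → slot 14
543: h=16, probe 16,0 → slot 0
55: h=4 → slot 4
764: h=16, probe 16,0,1,2,3 → slot 3
118: h=16, probe 16,0,1,2,3,4,5 → slot 5
842: h=9 → slot 9
747: h=16, probe 16,0,1,2,3,4,5,6 → slot 6
Table: [543, 188, 733, 764, 55, 118, 747, ., ., 842, ., ., ., ., 830, ., 203]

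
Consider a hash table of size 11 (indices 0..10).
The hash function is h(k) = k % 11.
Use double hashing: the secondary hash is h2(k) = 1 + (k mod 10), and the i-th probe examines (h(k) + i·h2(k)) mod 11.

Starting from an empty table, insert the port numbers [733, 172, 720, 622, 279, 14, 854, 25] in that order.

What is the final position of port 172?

733 hashes to 7; slot 7 is free → place at 7.
172 hashes to 7, h2=3; 7 taken → place at 10.
720 hashes to 5; slot 5 is free → place at 5.
622 hashes to 6; slot 6 is free → place at 6.
279 hashes to 4; slot 4 is free → place at 4.
14 hashes to 3; slot 3 is free → place at 3.
854 hashes to 7, h2=5; 7 taken → place at 1.
25 hashes to 3, h2=6; 3 taken → place at 9.
Table: [_, 854, _, 14, 279, 720, 622, 733, _, 25, 172]

10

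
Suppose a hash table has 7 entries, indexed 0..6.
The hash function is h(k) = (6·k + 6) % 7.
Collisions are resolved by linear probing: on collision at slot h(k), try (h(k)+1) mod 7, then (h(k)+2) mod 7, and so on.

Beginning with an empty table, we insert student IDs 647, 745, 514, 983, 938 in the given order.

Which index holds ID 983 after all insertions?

647 hashes to 3; slot 3 is free → place at 3.
745 hashes to 3; 3 taken → place at 4.
514 hashes to 3; 3,4 taken → place at 5.
983 hashes to 3; 3,4,5 taken → place at 6.
938 hashes to 6; 6 taken → place at 0.
Table: [938, ∅, ∅, 647, 745, 514, 983]

6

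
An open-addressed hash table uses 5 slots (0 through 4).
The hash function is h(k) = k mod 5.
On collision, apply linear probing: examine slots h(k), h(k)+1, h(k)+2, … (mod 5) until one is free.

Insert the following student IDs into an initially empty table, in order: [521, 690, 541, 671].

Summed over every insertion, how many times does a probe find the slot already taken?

521: h=1 → slot 1
690: h=0 → slot 0
541: h=1, probe 1,2 → slot 2
671: h=1, probe 1,2,3 → slot 3
Table: [690, 521, 541, 671, -]

3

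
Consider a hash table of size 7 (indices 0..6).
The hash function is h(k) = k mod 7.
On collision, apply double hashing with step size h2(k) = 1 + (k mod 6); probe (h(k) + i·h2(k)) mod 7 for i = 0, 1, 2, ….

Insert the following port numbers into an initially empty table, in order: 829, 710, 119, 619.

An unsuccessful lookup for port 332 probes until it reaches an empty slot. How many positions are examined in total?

3

829: h=3 => slot 3
710: h=3, h2=3, probe 3,6 => slot 6
119: h=0 => slot 0
619: h=3, h2=2, probe 3,5 => slot 5
Table: [119, _, _, 829, _, 619, 710]
Lookup 332: h=3, h2=3, probe 3,6,2 → slot 2 empty, not found.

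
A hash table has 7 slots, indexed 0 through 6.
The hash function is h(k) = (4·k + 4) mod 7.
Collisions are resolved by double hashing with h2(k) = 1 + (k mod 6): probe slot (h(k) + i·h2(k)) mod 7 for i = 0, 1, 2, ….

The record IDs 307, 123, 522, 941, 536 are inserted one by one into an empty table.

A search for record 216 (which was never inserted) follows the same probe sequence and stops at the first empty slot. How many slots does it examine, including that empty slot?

Insert 307: h=0, slot 0 empty → index 0.
Insert 123: h=6, slot 6 empty → index 6.
Insert 522: h=6, h2=1, slots 6,0 occupied → index 1.
Insert 941: h=2, slot 2 empty → index 2.
Insert 536: h=6, h2=3, slots 6,2 occupied → index 5.
Table: [307, 522, 941, —, —, 536, 123]
Lookup 216: h=0, h2=1, probe 0,1,2,3 → slot 3 empty, not found.

4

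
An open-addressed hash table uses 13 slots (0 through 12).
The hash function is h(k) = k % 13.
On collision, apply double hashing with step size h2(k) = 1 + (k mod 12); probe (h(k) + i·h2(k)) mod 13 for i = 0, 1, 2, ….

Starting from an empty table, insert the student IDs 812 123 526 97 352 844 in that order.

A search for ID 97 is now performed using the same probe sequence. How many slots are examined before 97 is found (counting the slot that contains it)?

2

Insert 812: h=6, slot 6 empty => index 6.
Insert 123: h=6, h2=4, slot 6 occupied => index 10.
Insert 526: h=6, h2=11, slot 6 occupied => index 4.
Insert 97: h=6, h2=2, slot 6 occupied => index 8.
Insert 352: h=1, slot 1 empty => index 1.
Insert 844: h=12, slot 12 empty => index 12.
Table: [∅, 352, ∅, ∅, 526, ∅, 812, ∅, 97, ∅, 123, ∅, 844]
Lookup 97: h=6, h2=2, probe 6,8 → found at 8.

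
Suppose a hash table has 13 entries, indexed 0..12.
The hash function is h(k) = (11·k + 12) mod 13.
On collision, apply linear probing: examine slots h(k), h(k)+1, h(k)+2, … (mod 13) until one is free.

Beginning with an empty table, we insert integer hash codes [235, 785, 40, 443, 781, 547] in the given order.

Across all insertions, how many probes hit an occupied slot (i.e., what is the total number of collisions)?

235: h=10 → slot 10
785: h=2 → slot 2
40: h=10, probe 10,11 → slot 11
443: h=10, probe 10,11,12 → slot 12
781: h=10, probe 10,11,12,0 → slot 0
547: h=10, probe 10,11,12,0,1 → slot 1
Table: [781, 547, 785, _, _, _, _, _, _, _, 235, 40, 443]

10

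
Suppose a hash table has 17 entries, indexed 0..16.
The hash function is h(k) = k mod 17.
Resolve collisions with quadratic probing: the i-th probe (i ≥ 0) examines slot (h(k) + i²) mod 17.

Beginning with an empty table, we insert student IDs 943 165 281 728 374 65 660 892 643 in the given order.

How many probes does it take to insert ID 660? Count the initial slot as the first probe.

943: h=8 → slot 8
165: h=12 → slot 12
281: h=9 → slot 9
728: h=14 → slot 14
374: h=0 → slot 0
65: h=14, probe 14,15 → slot 15
660: h=14, probe 14,15,1 → slot 1
892: h=8, probe 8,9,12,0,7 → slot 7
643: h=14, probe 14,15,1,6 → slot 6
Table: [374, 660, _, _, _, _, 643, 892, 943, 281, _, _, 165, _, 728, 65, _]

3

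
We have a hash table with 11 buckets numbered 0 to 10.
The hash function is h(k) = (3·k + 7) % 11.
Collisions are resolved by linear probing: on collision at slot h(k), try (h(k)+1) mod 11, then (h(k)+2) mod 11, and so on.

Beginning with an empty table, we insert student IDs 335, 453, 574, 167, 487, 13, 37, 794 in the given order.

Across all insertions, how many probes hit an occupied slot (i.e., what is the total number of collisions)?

12

Insert 335: h=0, slot 0 empty -> index 0.
Insert 453: h=2, slot 2 empty -> index 2.
Insert 574: h=2, slot 2 occupied -> index 3.
Insert 167: h=2, slots 2,3 occupied -> index 4.
Insert 487: h=5, slot 5 empty -> index 5.
Insert 13: h=2, slots 2,3,4,5 occupied -> index 6.
Insert 37: h=8, slot 8 empty -> index 8.
Insert 794: h=2, slots 2,3,4,5,6 occupied -> index 7.
Table: [335, _, 453, 574, 167, 487, 13, 794, 37, _, _]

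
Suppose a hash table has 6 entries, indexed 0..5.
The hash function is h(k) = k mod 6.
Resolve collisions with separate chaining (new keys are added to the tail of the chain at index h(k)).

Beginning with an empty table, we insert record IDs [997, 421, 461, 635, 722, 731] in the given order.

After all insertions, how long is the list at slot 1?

997 → bucket 1
421 → bucket 1 (collision)
461 → bucket 5
635 → bucket 5 (collision)
722 → bucket 2
731 → bucket 5 (collision)
Final buckets:
0: _
1: 997 -> 421
2: 722
3: _
4: _
5: 461 -> 635 -> 731

2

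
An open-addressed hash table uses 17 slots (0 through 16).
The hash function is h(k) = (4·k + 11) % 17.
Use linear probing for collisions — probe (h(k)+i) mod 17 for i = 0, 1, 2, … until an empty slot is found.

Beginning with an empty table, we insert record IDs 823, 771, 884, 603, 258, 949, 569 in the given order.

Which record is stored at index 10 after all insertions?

569

823: h=5 => slot 5
771: h=1 => slot 1
884: h=11 => slot 11
603: h=9 => slot 9
258: h=6 => slot 6
949: h=16 => slot 16
569: h=9, probe 9,10 => slot 10
Table: [∅, 771, ∅, ∅, ∅, 823, 258, ∅, ∅, 603, 569, 884, ∅, ∅, ∅, ∅, 949]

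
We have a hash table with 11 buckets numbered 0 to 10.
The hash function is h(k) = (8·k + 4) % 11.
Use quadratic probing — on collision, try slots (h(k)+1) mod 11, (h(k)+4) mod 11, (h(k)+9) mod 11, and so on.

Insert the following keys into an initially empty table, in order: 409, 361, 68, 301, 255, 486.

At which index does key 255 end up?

7

409 hashes to 9; slot 9 is free -> place at 9.
361 hashes to 10; slot 10 is free -> place at 10.
68 hashes to 9; 9,10 taken -> place at 2.
301 hashes to 3; slot 3 is free -> place at 3.
255 hashes to 9; 9,10,2 taken -> place at 7.
486 hashes to 9; 9,10,2,7,3 taken -> place at 1.
Table: [., 486, 68, 301, ., ., ., 255, ., 409, 361]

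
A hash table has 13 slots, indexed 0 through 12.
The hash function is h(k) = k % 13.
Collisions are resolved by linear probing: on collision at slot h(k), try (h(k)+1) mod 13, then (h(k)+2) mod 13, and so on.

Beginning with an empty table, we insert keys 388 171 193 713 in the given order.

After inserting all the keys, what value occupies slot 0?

Insert 388: h=11, slot 11 empty -> index 11.
Insert 171: h=2, slot 2 empty -> index 2.
Insert 193: h=11, slot 11 occupied -> index 12.
Insert 713: h=11, slots 11,12 occupied -> index 0.
Table: [713, ., 171, ., ., ., ., ., ., ., ., 388, 193]

713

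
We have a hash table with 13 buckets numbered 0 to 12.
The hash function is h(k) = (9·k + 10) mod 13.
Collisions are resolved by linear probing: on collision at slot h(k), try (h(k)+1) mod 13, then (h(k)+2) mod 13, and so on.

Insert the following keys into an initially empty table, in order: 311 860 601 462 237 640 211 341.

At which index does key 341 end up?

4

Insert 311: h=1, slot 1 empty -> index 1.
Insert 860: h=2, slot 2 empty -> index 2.
Insert 601: h=11, slot 11 empty -> index 11.
Insert 462: h=8, slot 8 empty -> index 8.
Insert 237: h=11, slot 11 occupied -> index 12.
Insert 640: h=11, slots 11,12 occupied -> index 0.
Insert 211: h=11, slots 11,12,0,1,2 occupied -> index 3.
Insert 341: h=11, slots 11,12,0,1,2,3 occupied -> index 4.
Table: [640, 311, 860, 211, 341, —, —, —, 462, —, —, 601, 237]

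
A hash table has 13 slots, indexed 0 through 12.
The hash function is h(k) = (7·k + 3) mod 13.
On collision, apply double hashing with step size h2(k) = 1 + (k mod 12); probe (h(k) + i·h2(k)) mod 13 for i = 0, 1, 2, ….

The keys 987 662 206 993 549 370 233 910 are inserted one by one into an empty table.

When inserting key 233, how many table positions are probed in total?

Insert 987: h=9, slot 9 empty -> index 9.
Insert 662: h=9, h2=3, slot 9 occupied -> index 12.
Insert 206: h=2, slot 2 empty -> index 2.
Insert 993: h=12, h2=10, slots 12,9 occupied -> index 6.
Insert 549: h=11, slot 11 empty -> index 11.
Insert 370: h=6, h2=11, slot 6 occupied -> index 4.
Insert 233: h=9, h2=6, slots 9,2 occupied -> index 8.
Insert 910: h=3, slot 3 empty -> index 3.
Table: [_, _, 206, 910, 370, _, 993, _, 233, 987, _, 549, 662]

3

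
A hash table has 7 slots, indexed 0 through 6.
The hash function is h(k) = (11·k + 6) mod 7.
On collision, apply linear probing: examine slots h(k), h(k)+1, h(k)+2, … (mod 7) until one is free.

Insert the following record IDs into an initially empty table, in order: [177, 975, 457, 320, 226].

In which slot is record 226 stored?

Insert 177: h=0, slot 0 empty -> index 0.
Insert 975: h=0, slot 0 occupied -> index 1.
Insert 457: h=0, slots 0,1 occupied -> index 2.
Insert 320: h=5, slot 5 empty -> index 5.
Insert 226: h=0, slots 0,1,2 occupied -> index 3.
Table: [177, 975, 457, 226, -, 320, -]

3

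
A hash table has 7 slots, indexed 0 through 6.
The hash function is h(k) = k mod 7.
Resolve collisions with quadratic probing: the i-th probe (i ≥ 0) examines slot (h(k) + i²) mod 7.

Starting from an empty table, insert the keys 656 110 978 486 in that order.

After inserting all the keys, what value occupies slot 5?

Insert 656: h=5, slot 5 empty => index 5.
Insert 110: h=5, slot 5 occupied => index 6.
Insert 978: h=5, slots 5,6 occupied => index 2.
Insert 486: h=3, slot 3 empty => index 3.
Table: [., ., 978, 486, ., 656, 110]

656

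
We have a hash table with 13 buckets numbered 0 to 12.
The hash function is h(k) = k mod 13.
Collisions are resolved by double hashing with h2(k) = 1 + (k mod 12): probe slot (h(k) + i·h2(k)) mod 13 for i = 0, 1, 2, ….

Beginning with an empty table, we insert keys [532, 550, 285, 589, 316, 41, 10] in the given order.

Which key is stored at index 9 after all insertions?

532 hashes to 12; slot 12 is free => place at 12.
550 hashes to 4; slot 4 is free => place at 4.
285 hashes to 12, h2=10; 12 taken => place at 9.
589 hashes to 4, h2=2; 4 taken => place at 6.
316 hashes to 4, h2=5; 4,9 taken => place at 1.
41 hashes to 2; slot 2 is free => place at 2.
10 hashes to 10; slot 10 is free => place at 10.
Table: [∅, 316, 41, ∅, 550, ∅, 589, ∅, ∅, 285, 10, ∅, 532]

285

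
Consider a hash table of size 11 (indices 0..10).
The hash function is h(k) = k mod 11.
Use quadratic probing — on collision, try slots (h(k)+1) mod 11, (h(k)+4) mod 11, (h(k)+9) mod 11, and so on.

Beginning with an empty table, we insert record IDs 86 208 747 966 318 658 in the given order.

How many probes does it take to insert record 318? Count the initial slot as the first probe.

86 hashes to 9; slot 9 is free => place at 9.
208 hashes to 10; slot 10 is free => place at 10.
747 hashes to 10; 10 taken => place at 0.
966 hashes to 9; 9,10 taken => place at 2.
318 hashes to 10; 10,0 taken => place at 3.
658 hashes to 9; 9,10,2 taken => place at 7.
Table: [747, ., 966, 318, ., ., ., 658, ., 86, 208]

3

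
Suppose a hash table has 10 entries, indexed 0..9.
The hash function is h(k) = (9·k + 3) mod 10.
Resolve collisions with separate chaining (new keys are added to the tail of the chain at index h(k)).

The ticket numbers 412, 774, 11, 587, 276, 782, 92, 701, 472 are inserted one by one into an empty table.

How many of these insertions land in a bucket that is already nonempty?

4

Insert 412: h=1, bucket 1 empty → new chain.
Insert 774: h=9, bucket 9 empty → new chain.
Insert 11: h=2, bucket 2 empty → new chain.
Insert 587: h=6, bucket 6 empty → new chain.
Insert 276: h=7, bucket 7 empty → new chain.
Insert 782: h=1, bucket 1 nonempty → append to chain.
Insert 92: h=1, bucket 1 nonempty → append to chain.
Insert 701: h=2, bucket 2 nonempty → append to chain.
Insert 472: h=1, bucket 1 nonempty → append to chain.
Final buckets:
0: _
1: 412 -> 782 -> 92 -> 472
2: 11 -> 701
3: _
4: _
5: _
6: 587
7: 276
8: _
9: 774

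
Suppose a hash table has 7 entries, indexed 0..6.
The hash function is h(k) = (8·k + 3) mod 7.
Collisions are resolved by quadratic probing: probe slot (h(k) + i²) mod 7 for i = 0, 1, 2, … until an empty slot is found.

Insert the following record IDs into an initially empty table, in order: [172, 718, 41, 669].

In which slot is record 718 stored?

Insert 172: h=0, slot 0 empty => index 0.
Insert 718: h=0, slot 0 occupied => index 1.
Insert 41: h=2, slot 2 empty => index 2.
Insert 669: h=0, slots 0,1 occupied => index 4.
Table: [172, 718, 41, _, 669, _, _]

1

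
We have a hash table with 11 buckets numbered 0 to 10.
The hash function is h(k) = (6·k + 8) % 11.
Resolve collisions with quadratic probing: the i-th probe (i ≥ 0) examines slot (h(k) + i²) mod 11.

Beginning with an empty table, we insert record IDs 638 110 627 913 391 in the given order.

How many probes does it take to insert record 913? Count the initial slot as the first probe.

638: h=8 → slot 8
110: h=8, probe 8,9 → slot 9
627: h=8, probe 8,9,1 → slot 1
913: h=8, probe 8,9,1,6 → slot 6
391: h=0 → slot 0
Table: [391, 627, —, —, —, —, 913, —, 638, 110, —]

4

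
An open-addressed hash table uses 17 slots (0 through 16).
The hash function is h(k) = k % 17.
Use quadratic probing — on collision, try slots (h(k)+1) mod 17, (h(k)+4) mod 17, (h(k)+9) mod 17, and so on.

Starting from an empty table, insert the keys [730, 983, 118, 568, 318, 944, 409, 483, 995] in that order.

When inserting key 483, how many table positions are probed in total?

730: h=16 -> slot 16
983: h=14 -> slot 14
118: h=16, probe 16,0 -> slot 0
568: h=7 -> slot 7
318: h=12 -> slot 12
944: h=9 -> slot 9
409: h=1 -> slot 1
483: h=7, probe 7,8 -> slot 8
995: h=9, probe 9,10 -> slot 10
Table: [118, 409, ., ., ., ., ., 568, 483, 944, 995, ., 318, ., 983, ., 730]

2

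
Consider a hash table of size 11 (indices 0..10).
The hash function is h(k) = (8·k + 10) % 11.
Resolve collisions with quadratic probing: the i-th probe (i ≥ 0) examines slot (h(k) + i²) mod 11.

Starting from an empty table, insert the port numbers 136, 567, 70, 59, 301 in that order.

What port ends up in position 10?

Insert 136: h=9, slot 9 empty => index 9.
Insert 567: h=3, slot 3 empty => index 3.
Insert 70: h=9, slot 9 occupied => index 10.
Insert 59: h=9, slots 9,10 occupied => index 2.
Insert 301: h=9, slots 9,10,2 occupied => index 7.
Table: [—, —, 59, 567, —, —, —, 301, —, 136, 70]

70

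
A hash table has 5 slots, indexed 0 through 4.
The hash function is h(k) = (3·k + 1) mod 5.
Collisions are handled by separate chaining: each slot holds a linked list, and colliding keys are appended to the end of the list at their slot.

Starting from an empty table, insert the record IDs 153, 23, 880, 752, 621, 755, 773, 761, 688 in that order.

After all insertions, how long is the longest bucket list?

4

Insert 153: h=0, bucket 0 empty → new chain.
Insert 23: h=0, bucket 0 nonempty → append to chain.
Insert 880: h=1, bucket 1 empty → new chain.
Insert 752: h=2, bucket 2 empty → new chain.
Insert 621: h=4, bucket 4 empty → new chain.
Insert 755: h=1, bucket 1 nonempty → append to chain.
Insert 773: h=0, bucket 0 nonempty → append to chain.
Insert 761: h=4, bucket 4 nonempty → append to chain.
Insert 688: h=0, bucket 0 nonempty → append to chain.
Final buckets:
0: 153 -> 23 -> 773 -> 688
1: 880 -> 755
2: 752
3: .
4: 621 -> 761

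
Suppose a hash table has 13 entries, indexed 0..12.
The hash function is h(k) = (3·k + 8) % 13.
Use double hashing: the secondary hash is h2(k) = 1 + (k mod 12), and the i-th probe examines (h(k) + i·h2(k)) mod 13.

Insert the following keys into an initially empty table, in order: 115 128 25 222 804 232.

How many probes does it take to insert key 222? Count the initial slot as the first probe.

3

115: h=2 -> slot 2
128: h=2, h2=9, probe 2,11 -> slot 11
25: h=5 -> slot 5
222: h=11, h2=7, probe 11,5,12 -> slot 12
804: h=2, h2=1, probe 2,3 -> slot 3
232: h=2, h2=5, probe 2,7 -> slot 7
Table: [_, _, 115, 804, _, 25, _, 232, _, _, _, 128, 222]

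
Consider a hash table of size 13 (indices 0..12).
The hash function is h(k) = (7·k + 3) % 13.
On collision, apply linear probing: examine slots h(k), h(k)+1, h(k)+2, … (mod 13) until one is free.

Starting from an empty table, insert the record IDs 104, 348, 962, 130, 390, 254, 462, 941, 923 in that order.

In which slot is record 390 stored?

104: h=3 -> slot 3
348: h=8 -> slot 8
962: h=3, probe 3,4 -> slot 4
130: h=3, probe 3,4,5 -> slot 5
390: h=3, probe 3,4,5,6 -> slot 6
254: h=0 -> slot 0
462: h=0, probe 0,1 -> slot 1
941: h=12 -> slot 12
923: h=3, probe 3,4,5,6,7 -> slot 7
Table: [254, 462, -, 104, 962, 130, 390, 923, 348, -, -, -, 941]

6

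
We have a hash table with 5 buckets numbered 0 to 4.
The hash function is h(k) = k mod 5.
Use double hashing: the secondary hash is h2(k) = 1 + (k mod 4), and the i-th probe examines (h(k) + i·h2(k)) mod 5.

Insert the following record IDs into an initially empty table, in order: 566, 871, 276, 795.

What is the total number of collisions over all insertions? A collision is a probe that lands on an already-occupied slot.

3

566 hashes to 1; slot 1 is free → place at 1.
871 hashes to 1, h2=4; 1 taken → place at 0.
276 hashes to 1, h2=1; 1 taken → place at 2.
795 hashes to 0, h2=4; 0 taken → place at 4.
Table: [871, 566, 276, -, 795]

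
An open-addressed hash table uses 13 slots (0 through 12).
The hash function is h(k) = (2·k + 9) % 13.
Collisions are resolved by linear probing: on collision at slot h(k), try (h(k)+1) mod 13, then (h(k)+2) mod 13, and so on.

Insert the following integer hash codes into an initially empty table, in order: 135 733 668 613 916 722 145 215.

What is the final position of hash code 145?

135: h=6 → slot 6
733: h=6, probe 6,7 → slot 7
668: h=6, probe 6,7,8 → slot 8
613: h=0 → slot 0
916: h=8, probe 8,9 → slot 9
722: h=10 → slot 10
145: h=0, probe 0,1 → slot 1
215: h=10, probe 10,11 → slot 11
Table: [613, 145, -, -, -, -, 135, 733, 668, 916, 722, 215, -]

1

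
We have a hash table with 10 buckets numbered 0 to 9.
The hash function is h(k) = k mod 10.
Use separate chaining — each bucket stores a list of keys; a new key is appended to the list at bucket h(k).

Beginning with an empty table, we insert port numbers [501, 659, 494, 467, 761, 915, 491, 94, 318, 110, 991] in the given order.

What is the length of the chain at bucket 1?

4

501 -> bucket 1
659 -> bucket 9
494 -> bucket 4
467 -> bucket 7
761 -> bucket 1 (collision)
915 -> bucket 5
491 -> bucket 1 (collision)
94 -> bucket 4 (collision)
318 -> bucket 8
110 -> bucket 0
991 -> bucket 1 (collision)
Final buckets:
0: 110
1: 501 -> 761 -> 491 -> 991
2: -
3: -
4: 494 -> 94
5: 915
6: -
7: 467
8: 318
9: 659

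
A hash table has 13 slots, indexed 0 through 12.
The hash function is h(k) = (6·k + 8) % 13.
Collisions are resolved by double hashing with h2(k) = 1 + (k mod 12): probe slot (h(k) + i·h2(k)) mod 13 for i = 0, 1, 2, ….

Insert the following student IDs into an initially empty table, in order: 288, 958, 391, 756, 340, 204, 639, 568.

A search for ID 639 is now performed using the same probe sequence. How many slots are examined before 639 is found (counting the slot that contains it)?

Insert 288: h=7, slot 7 empty => index 7.
Insert 958: h=10, slot 10 empty => index 10.
Insert 391: h=1, slot 1 empty => index 1.
Insert 756: h=7, h2=1, slot 7 occupied => index 8.
Insert 340: h=7, h2=5, slot 7 occupied => index 12.
Insert 204: h=10, h2=1, slot 10 occupied => index 11.
Insert 639: h=7, h2=4, slots 7,11 occupied => index 2.
Insert 568: h=10, h2=5, slots 10,2,7,12 occupied => index 4.
Table: [—, 391, 639, —, 568, —, —, 288, 756, —, 958, 204, 340]
Lookup 639: h=7, h2=4, probe 7,11,2 → found at 2.

3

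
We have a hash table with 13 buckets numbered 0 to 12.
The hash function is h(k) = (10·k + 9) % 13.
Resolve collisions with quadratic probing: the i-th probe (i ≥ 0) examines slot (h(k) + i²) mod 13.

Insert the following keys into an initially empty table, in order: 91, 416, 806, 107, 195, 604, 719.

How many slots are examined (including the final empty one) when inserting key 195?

Insert 91: h=9, slot 9 empty -> index 9.
Insert 416: h=9, slot 9 occupied -> index 10.
Insert 806: h=9, slots 9,10 occupied -> index 0.
Insert 107: h=0, slot 0 occupied -> index 1.
Insert 195: h=9, slots 9,10,0 occupied -> index 5.
Insert 604: h=4, slot 4 empty -> index 4.
Insert 719: h=10, slot 10 occupied -> index 11.
Table: [806, 107, _, _, 604, 195, _, _, _, 91, 416, 719, _]

4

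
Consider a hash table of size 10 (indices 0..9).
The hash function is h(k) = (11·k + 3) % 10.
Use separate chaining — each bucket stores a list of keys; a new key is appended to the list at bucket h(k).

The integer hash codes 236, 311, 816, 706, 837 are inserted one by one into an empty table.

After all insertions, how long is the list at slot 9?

236 → bucket 9
311 → bucket 4
816 → bucket 9 (collision)
706 → bucket 9 (collision)
837 → bucket 0
Final buckets:
0: 837
1: _
2: _
3: _
4: 311
5: _
6: _
7: _
8: _
9: 236 -> 816 -> 706

3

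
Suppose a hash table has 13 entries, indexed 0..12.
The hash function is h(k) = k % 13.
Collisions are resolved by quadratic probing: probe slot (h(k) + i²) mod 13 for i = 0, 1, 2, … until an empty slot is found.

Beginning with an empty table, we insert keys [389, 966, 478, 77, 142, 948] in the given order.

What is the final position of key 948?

8

Insert 389: h=12, slot 12 empty → index 12.
Insert 966: h=4, slot 4 empty → index 4.
Insert 478: h=10, slot 10 empty → index 10.
Insert 77: h=12, slot 12 occupied → index 0.
Insert 142: h=12, slots 12,0 occupied → index 3.
Insert 948: h=12, slots 12,0,3 occupied → index 8.
Table: [77, ., ., 142, 966, ., ., ., 948, ., 478, ., 389]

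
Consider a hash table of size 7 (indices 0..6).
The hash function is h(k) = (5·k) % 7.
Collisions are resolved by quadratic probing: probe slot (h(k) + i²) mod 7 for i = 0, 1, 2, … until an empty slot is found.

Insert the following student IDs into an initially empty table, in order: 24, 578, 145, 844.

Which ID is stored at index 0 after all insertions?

844

24: h=1 → slot 1
578: h=6 → slot 6
145: h=4 → slot 4
844: h=6, probe 6,0 → slot 0
Table: [844, 24, ∅, ∅, 145, ∅, 578]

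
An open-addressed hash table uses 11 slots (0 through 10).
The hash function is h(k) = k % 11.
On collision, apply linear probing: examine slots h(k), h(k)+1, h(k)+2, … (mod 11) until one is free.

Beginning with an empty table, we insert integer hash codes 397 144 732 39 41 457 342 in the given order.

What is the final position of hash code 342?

3

397: h=1 -> slot 1
144: h=1, probe 1,2 -> slot 2
732: h=6 -> slot 6
39: h=6, probe 6,7 -> slot 7
41: h=8 -> slot 8
457: h=6, probe 6,7,8,9 -> slot 9
342: h=1, probe 1,2,3 -> slot 3
Table: [_, 397, 144, 342, _, _, 732, 39, 41, 457, _]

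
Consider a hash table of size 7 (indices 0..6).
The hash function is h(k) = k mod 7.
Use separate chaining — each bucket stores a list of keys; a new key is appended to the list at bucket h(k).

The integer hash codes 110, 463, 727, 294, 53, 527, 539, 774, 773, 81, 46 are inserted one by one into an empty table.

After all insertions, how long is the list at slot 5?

1

Insert 110: h=5, bucket 5 empty -> new chain.
Insert 463: h=1, bucket 1 empty -> new chain.
Insert 727: h=6, bucket 6 empty -> new chain.
Insert 294: h=0, bucket 0 empty -> new chain.
Insert 53: h=4, bucket 4 empty -> new chain.
Insert 527: h=2, bucket 2 empty -> new chain.
Insert 539: h=0, bucket 0 nonempty -> append to chain.
Insert 774: h=4, bucket 4 nonempty -> append to chain.
Insert 773: h=3, bucket 3 empty -> new chain.
Insert 81: h=4, bucket 4 nonempty -> append to chain.
Insert 46: h=4, bucket 4 nonempty -> append to chain.
Final buckets:
0: 294 -> 539
1: 463
2: 527
3: 773
4: 53 -> 774 -> 81 -> 46
5: 110
6: 727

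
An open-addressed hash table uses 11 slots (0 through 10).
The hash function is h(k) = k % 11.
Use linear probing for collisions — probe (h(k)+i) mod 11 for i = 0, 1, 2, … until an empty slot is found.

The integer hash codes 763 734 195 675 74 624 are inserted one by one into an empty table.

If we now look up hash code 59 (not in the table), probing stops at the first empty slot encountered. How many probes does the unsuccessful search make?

763: h=4 => slot 4
734: h=8 => slot 8
195: h=8, probe 8,9 => slot 9
675: h=4, probe 4,5 => slot 5
74: h=8, probe 8,9,10 => slot 10
624: h=8, probe 8,9,10,0 => slot 0
Table: [624, ∅, ∅, ∅, 763, 675, ∅, ∅, 734, 195, 74]
Lookup 59: h=4, probe 4,5,6 → slot 6 empty, not found.

3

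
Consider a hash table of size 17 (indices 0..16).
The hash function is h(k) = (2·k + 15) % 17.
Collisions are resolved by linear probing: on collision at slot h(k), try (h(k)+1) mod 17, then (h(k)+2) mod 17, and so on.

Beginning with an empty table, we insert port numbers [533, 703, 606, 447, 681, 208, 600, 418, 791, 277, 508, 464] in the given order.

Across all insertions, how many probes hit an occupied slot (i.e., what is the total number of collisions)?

14

533 hashes to 10; slot 10 is free => place at 10.
703 hashes to 10; 10 taken => place at 11.
606 hashes to 3; slot 3 is free => place at 3.
447 hashes to 8; slot 8 is free => place at 8.
681 hashes to 0; slot 0 is free => place at 0.
208 hashes to 6; slot 6 is free => place at 6.
600 hashes to 8; 8 taken => place at 9.
418 hashes to 1; slot 1 is free => place at 1.
791 hashes to 16; slot 16 is free => place at 16.
277 hashes to 8; 8,9,10,11 taken => place at 12.
508 hashes to 11; 11,12 taken => place at 13.
464 hashes to 8; 8,9,10,11,12,13 taken => place at 14.
Table: [681, 418, ., 606, ., ., 208, ., 447, 600, 533, 703, 277, 508, 464, ., 791]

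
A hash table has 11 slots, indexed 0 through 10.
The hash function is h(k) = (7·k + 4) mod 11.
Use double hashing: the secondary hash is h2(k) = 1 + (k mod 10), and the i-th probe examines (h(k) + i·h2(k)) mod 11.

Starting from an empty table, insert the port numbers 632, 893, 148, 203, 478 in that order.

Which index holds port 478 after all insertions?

Insert 632: h=6, slot 6 empty -> index 6.
Insert 893: h=7, slot 7 empty -> index 7.
Insert 148: h=6, h2=9, slot 6 occupied -> index 4.
Insert 203: h=6, h2=4, slot 6 occupied -> index 10.
Insert 478: h=6, h2=9, slots 6,4 occupied -> index 2.
Table: [—, —, 478, —, 148, —, 632, 893, —, —, 203]

2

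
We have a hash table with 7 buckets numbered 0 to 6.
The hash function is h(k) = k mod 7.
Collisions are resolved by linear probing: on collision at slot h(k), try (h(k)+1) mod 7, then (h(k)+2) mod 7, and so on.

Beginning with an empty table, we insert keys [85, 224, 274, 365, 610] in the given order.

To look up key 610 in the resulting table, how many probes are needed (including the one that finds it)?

Insert 85: h=1, slot 1 empty -> index 1.
Insert 224: h=0, slot 0 empty -> index 0.
Insert 274: h=1, slot 1 occupied -> index 2.
Insert 365: h=1, slots 1,2 occupied -> index 3.
Insert 610: h=1, slots 1,2,3 occupied -> index 4.
Table: [224, 85, 274, 365, 610, ∅, ∅]
Lookup 610: h=1, probe 1,2,3,4 → found at 4.

4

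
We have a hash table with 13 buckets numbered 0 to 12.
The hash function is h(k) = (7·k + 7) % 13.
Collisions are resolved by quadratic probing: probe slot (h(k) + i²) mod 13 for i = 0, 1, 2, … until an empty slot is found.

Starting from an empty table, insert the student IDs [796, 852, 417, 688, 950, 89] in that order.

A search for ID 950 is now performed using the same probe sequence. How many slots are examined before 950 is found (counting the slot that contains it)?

Insert 796: h=2, slot 2 empty => index 2.
Insert 852: h=4, slot 4 empty => index 4.
Insert 417: h=1, slot 1 empty => index 1.
Insert 688: h=0, slot 0 empty => index 0.
Insert 950: h=1, slots 1,2 occupied => index 5.
Insert 89: h=6, slot 6 empty => index 6.
Table: [688, 417, 796, ∅, 852, 950, 89, ∅, ∅, ∅, ∅, ∅, ∅]
Lookup 950: h=1, probe 1,2,5 → found at 5.

3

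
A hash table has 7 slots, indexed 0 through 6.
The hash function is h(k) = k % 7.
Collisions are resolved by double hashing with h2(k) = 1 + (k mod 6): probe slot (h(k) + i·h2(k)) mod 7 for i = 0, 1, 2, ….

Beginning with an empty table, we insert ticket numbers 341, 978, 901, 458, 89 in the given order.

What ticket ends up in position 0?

901

341: h=5 → slot 5
978: h=5, h2=1, probe 5,6 → slot 6
901: h=5, h2=2, probe 5,0 → slot 0
458: h=3 → slot 3
89: h=5, h2=6, probe 5,4 → slot 4
Table: [901, ∅, ∅, 458, 89, 341, 978]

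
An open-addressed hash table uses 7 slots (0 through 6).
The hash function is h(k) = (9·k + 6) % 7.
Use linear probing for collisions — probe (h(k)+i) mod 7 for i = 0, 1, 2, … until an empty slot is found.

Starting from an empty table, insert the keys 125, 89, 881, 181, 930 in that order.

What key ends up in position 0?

125 hashes to 4; slot 4 is free => place at 4.
89 hashes to 2; slot 2 is free => place at 2.
881 hashes to 4; 4 taken => place at 5.
181 hashes to 4; 4,5 taken => place at 6.
930 hashes to 4; 4,5,6 taken => place at 0.
Table: [930, —, 89, —, 125, 881, 181]

930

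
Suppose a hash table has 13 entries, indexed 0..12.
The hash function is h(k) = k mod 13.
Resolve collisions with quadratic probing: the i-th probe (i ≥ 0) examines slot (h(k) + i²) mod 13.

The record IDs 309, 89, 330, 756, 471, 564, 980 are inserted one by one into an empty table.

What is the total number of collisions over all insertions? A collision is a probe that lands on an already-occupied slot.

3

Insert 309: h=10, slot 10 empty → index 10.
Insert 89: h=11, slot 11 empty → index 11.
Insert 330: h=5, slot 5 empty → index 5.
Insert 756: h=2, slot 2 empty → index 2.
Insert 471: h=3, slot 3 empty → index 3.
Insert 564: h=5, slot 5 occupied → index 6.
Insert 980: h=5, slots 5,6 occupied → index 9.
Table: [—, —, 756, 471, —, 330, 564, —, —, 980, 309, 89, —]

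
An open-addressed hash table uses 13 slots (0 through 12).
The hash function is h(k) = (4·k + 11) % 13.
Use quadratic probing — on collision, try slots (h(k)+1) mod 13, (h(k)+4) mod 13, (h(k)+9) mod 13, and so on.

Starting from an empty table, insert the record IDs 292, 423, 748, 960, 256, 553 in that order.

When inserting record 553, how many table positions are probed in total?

292: h=9 -> slot 9
423: h=0 -> slot 0
748: h=0, probe 0,1 -> slot 1
960: h=3 -> slot 3
256: h=8 -> slot 8
553: h=0, probe 0,1,4 -> slot 4
Table: [423, 748, —, 960, 553, —, —, —, 256, 292, —, —, —]

3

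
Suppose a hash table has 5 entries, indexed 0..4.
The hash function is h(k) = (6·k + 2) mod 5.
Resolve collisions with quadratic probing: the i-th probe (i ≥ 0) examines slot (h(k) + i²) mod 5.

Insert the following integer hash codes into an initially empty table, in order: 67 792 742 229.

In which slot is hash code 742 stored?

Insert 67: h=4, slot 4 empty => index 4.
Insert 792: h=4, slot 4 occupied => index 0.
Insert 742: h=4, slots 4,0 occupied => index 3.
Insert 229: h=1, slot 1 empty => index 1.
Table: [792, 229, _, 742, 67]

3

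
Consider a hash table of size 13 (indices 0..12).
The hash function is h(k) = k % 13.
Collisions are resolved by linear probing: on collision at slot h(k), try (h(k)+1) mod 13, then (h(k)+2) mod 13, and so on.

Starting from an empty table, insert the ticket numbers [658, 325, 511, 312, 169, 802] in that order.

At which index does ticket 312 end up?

1

Insert 658: h=8, slot 8 empty → index 8.
Insert 325: h=0, slot 0 empty → index 0.
Insert 511: h=4, slot 4 empty → index 4.
Insert 312: h=0, slot 0 occupied → index 1.
Insert 169: h=0, slots 0,1 occupied → index 2.
Insert 802: h=9, slot 9 empty → index 9.
Table: [325, 312, 169, ∅, 511, ∅, ∅, ∅, 658, 802, ∅, ∅, ∅]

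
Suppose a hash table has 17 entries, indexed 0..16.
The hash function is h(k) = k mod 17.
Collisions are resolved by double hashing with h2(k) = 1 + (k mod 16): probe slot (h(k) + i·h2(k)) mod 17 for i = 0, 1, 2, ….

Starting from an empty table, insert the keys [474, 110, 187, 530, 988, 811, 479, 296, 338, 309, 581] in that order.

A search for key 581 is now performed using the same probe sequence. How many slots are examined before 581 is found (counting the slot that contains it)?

5

474: h=15 -> slot 15
110: h=8 -> slot 8
187: h=0 -> slot 0
530: h=3 -> slot 3
988: h=2 -> slot 2
811: h=12 -> slot 12
479: h=3, h2=16, probe 3,2,1 -> slot 1
296: h=7 -> slot 7
338: h=15, h2=3, probe 15,1,4 -> slot 4
309: h=3, h2=6, probe 3,9 -> slot 9
581: h=3, h2=6, probe 3,9,15,4,10 -> slot 10
Table: [187, 479, 988, 530, 338, ., ., 296, 110, 309, 581, ., 811, ., ., 474, .]
Lookup 581: h=3, h2=6, probe 3,9,15,4,10 → found at 10.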